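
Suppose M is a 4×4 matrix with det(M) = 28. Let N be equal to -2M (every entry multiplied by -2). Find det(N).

For a 4×4 matrix, det(-2M) = (-2)^4·det(M) = 16·det(M).
det(N) = (16)·(28) = 448

det(N) = 448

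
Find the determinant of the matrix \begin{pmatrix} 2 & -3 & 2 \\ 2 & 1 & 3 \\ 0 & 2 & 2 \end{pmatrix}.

Expand along row 3:
  − 2 · |2 2; 2 3| = −2·(6 − 4) = -4
  + 2 · |2 -3; 2 1| = 2·(2 − (-6)) = 16
Sum: (-4) + (16) = 12

12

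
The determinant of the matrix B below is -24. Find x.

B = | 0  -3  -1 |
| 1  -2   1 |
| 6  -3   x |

Expanding along the column containing x, det(B) is linear in x: det(B) = (3)·x + (-27).
Set (3)·x + (-27) = -24  ⇒  (3)·x = 3  ⇒  x = 1.

1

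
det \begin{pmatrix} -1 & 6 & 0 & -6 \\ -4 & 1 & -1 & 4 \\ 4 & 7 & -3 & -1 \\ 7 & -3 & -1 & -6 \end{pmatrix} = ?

842

Expand along row 1 (it has 1 zero):
  + (-1) · M_11   where M_11 = det([1 -1 4; 7 -3 -1; -3 -1 -6]) = -92
  − (6) · M_12   where M_12 = det([-4 -1 4; 4 -3 -1; 7 -1 -6]) = -17
  − (-6) · M_14   where M_14 = det([-4 1 -1; 4 7 -3; 7 -3 -1]) = 108
det = (+1)·(-1)·(-92) + (-1)·(6)·(-17) + (-1)·(-6)·(108) = 842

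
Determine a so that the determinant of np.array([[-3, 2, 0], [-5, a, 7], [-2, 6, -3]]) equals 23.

Expanding along the column containing a, det(B) is linear in a: det(B) = (9)·a + (68).
Set (9)·a + (68) = 23  ⇒  (9)·a = -45  ⇒  a = -5.

a = -5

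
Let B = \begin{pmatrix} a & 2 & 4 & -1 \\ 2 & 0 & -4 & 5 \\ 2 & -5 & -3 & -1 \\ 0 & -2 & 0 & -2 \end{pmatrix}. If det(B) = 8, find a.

6

Expanding along the row containing a, det(B) is linear in a: det(B) = (2)·a + (-4).
Set (2)·a + (-4) = 8  ⇒  (2)·a = 12  ⇒  a = 6.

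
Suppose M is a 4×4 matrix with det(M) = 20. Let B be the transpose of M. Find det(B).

det(Mᵀ) = det(M).
det(B) = (1)·(20) = 20

The determinant is 20.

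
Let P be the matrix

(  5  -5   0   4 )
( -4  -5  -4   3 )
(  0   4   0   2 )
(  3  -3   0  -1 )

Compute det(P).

Expand along column 3 (it has 3 zeros):
  − (-4) · M_23   where M_23 = det([5 -5 4; 0 4 2; 3 -3 -1]) = -68
det = (-1)·(-4)·(-68) = -272

|P| = -272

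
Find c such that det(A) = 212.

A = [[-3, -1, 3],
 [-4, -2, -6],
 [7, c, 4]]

Expanding along the row containing c, det(A) is linear in c: det(A) = (-30)·c + (92).
Set (-30)·c + (92) = 212  ⇒  (-30)·c = 120  ⇒  c = -4.

c = -4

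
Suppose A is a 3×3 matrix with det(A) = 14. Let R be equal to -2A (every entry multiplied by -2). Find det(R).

-112

For a 3×3 matrix, det(-2A) = (-2)^3·det(A) = -8·det(A).
det(R) = (-8)·(14) = -112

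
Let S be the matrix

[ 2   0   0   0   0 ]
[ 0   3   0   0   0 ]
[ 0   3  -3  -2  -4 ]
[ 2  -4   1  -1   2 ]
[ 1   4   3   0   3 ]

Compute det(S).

The determinant is -54.

S is block lower-triangular with a 2×2 block and a 3×3 block on the diagonal, so its determinant equals the product of the determinants of the diagonal blocks.
det of the 2×2 block = 6
det of the 3×3 block = -9
det = (6)·(-9) = -54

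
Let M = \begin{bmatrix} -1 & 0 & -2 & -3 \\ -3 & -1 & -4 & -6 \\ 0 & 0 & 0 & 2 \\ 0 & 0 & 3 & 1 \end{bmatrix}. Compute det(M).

-6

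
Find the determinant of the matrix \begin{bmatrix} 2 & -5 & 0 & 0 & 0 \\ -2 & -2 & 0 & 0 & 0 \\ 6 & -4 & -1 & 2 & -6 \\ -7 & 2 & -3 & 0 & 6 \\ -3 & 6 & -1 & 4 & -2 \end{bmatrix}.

The matrix is block lower-triangular with a 2×2 block and a 3×3 block on the diagonal, so its determinant equals the product of the determinants of the diagonal blocks.
det of the 2×2 block = -14
det of the 3×3 block = 72
det = (-14)·(72) = -1008

-1008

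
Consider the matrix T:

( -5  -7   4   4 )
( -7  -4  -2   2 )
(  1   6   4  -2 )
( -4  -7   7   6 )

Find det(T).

|T| = -512

Expand along row 1:
  + (-5) · M_11   where M_11 = det([-4 -2 2; 6 4 -2; -7 7 6]) = 32
  − (-7) · M_12   where M_12 = det([-7 -2 2; 1 4 -2; -4 7 6]) = -224
  + (4) · M_13   where M_13 = det([-7 -4 2; 1 6 -2; -4 -7 6]) = -128
  − (4) · M_14   where M_14 = det([-7 -4 -2; 1 6 4; -4 -7 7]) = -432
det = (+1)·(-5)·(32) + (-1)·(-7)·(-224) + (+1)·(4)·(-128) + (-1)·(4)·(-432) = -512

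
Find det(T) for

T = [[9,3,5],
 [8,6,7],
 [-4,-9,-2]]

Expand along row 1:
  + 9 · |6 7; -9 -2| = 9·(-12 − (-63)) = 459
  − 3 · |8 7; -4 -2| = −3·(-16 − (-28)) = -36
  + 5 · |8 6; -4 -9| = 5·(-72 − (-24)) = -240
Sum: (459) + (-36) + (-240) = 183

183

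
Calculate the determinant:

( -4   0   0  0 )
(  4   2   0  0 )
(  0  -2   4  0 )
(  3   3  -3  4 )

-128

The matrix is lower triangular, so the determinant is the product of the diagonal entries:
det = (-4) · (2) · (4) · (4) = -128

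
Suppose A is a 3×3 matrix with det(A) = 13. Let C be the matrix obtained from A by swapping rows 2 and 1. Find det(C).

Swapping two rows multiplies the determinant by −1.
det(C) = (-1)·(13) = -13

The determinant is -13.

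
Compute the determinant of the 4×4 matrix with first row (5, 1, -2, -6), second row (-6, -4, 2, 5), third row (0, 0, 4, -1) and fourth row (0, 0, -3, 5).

The matrix is block upper-triangular with a 2×2 block and a 2×2 block on the diagonal, so its determinant equals the product of the determinants of the diagonal blocks.
det of the 2×2 block = -14
det of the 2×2 block = 17
det = (-14)·(17) = -238

-238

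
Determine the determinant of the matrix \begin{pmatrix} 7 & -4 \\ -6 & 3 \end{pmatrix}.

-3

det = 7·3 − (-4)·(-6) = 21 − 24 = -3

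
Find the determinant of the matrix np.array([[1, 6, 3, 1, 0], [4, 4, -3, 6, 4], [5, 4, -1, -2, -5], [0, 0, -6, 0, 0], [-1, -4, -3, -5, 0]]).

Expand along row 4 (it has 4 zeros):
  − (-6) · M_43   where M_43 = det([1 6 1 0; 4 4 6 4; 5 4 -2 -5; -1 -4 -5 0]) = 852
det = (-1)·(-6)·(852) = 5112

5112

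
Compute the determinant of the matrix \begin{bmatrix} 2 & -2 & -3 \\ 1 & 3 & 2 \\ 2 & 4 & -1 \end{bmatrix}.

-26

Expand along column 1:
  + 2 · |3 2; 4 -1| = 2·(-3 − 8) = -22
  − 1 · |-2 -3; 4 -1| = −1·(2 − (-12)) = -14
  + 2 · |-2 -3; 3 2| = 2·(-4 − (-9)) = 10
Sum: (-22) + (-14) + (10) = -26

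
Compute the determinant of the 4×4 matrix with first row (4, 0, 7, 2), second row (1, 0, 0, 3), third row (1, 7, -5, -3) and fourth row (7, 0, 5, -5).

Expand along column 2 (it has 3 zeros):
  − (7) · M_32   where M_32 = det([4 7 2; 1 0 3; 7 5 -5]) = 132
det = (-1)·(7)·(132) = -924

The determinant is -924.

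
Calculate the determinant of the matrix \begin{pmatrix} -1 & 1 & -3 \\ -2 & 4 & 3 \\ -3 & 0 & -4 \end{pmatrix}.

Expand along row 3:
  + (-3) · |1 -3; 4 3| = (-3)·(3 − (-12)) = -45
  + (-4) · |-1 1; -2 4| = (-4)·(-4 − (-2)) = 8
Sum: (-45) + (8) = -37

The determinant is -37.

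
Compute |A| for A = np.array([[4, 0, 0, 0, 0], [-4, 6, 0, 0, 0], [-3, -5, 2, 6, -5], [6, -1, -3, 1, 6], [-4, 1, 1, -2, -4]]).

-1080

A is block lower-triangular with a 2×2 block and a 3×3 block on the diagonal, so its determinant equals the product of the determinants of the diagonal blocks.
det of the 2×2 block = 24
det of the 3×3 block = -45
det = (24)·(-45) = -1080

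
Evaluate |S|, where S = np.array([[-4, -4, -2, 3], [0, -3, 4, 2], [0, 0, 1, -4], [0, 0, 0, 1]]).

12

S is upper triangular, so det(S) is the product of the diagonal entries:
det = (-4) · (-3) · (1) · (1) = 12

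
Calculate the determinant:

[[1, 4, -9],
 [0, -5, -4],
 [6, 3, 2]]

Expand along row 2:
  + (-5) · |1 -9; 6 2| = (-5)·(2 − (-54)) = -280
  − (-4) · |1 4; 6 3| = −(-4)·(3 − 24) = -84
Sum: (-280) + (-84) = -364

-364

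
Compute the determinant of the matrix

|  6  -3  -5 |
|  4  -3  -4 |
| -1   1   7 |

Expand along row 1:
  + 6 · |-3 -4; 1 7| = 6·(-21 − (-4)) = -102
  − (-3) · |4 -4; -1 7| = −(-3)·(28 − 4) = 72
  + (-5) · |4 -3; -1 1| = (-5)·(4 − 3) = -5
Sum: (-102) + (72) + (-5) = -35

-35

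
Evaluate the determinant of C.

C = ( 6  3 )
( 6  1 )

The determinant is -12.

det(C) = 6·1 − 3·6 = 6 − 18 = -12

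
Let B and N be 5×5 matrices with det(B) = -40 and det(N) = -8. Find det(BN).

det(BN) = det(B)·det(N) = (-40)·(-8) = 320

320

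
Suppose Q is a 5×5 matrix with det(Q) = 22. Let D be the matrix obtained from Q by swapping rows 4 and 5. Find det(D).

Swapping two rows multiplies the determinant by −1.
det(D) = (-1)·(22) = -22

The determinant is -22.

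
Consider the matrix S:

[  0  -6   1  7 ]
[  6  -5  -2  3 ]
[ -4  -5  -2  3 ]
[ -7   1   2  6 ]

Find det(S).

Expand along row 1 (it has 1 zero):
  − (-6) · M_12   where M_12 = det([6 -2 3; -4 -2 3; -7 2 6]) = -180
  + (1) · M_13   where M_13 = det([6 -5 3; -4 -5 3; -7 1 6]) = -330
  − (7) · M_14   where M_14 = det([6 -5 -2; -4 -5 -2; -7 1 2]) = -80
det = (-1)·(-6)·(-180) + (+1)·(1)·(-330) + (-1)·(7)·(-80) = -850

The determinant is -850.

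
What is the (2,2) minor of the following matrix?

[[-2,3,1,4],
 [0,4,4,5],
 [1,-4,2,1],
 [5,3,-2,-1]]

Delete row 2 and column 2; the remaining 3×3 submatrix is [-2 1 4; 1 2 1; 5 -2 -1].
Its determinant is -42.

-42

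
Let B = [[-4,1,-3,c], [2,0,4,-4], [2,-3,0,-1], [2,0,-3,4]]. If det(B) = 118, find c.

0

Expanding along the row containing c, det(B) is linear in c: det(B) = (-42)·c + (118).
Set (-42)·c + (118) = 118  ⇒  (-42)·c = 0  ⇒  c = 0.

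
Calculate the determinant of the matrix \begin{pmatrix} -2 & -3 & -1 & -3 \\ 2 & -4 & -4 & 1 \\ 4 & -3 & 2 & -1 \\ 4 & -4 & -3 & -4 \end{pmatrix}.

The determinant is -510.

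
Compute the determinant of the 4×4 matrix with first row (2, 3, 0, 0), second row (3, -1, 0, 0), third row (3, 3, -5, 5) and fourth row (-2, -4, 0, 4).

The matrix is block lower-triangular with a 2×2 block and a 2×2 block on the diagonal, so its determinant equals the product of the determinants of the diagonal blocks.
det of the 2×2 block = -11
det of the 2×2 block = -20
det = (-11)·(-20) = 220

220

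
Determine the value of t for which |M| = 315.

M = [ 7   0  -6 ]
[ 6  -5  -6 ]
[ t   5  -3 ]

-6

Expanding along the row containing t, det(M) is linear in t: det(M) = (-30)·t + (135).
Set (-30)·t + (135) = 315  ⇒  (-30)·t = 180  ⇒  t = -6.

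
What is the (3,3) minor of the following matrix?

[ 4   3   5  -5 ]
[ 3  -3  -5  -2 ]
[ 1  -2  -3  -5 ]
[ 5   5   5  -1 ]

Delete row 3 and column 3; the remaining 3×3 submatrix is [4 3 -5; 3 -3 -2; 5 5 -1].
Its determinant is -119.

-119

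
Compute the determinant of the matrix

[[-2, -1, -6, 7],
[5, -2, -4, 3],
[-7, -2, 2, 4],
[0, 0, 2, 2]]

The determinant is 546.

Expand along row 4 (it has 2 zeros):
  − (2) · M_43   where M_43 = det([-2 -1 7; 5 -2 3; -7 -2 4]) = -123
  + (2) · M_44   where M_44 = det([-2 -1 -6; 5 -2 -4; -7 -2 2]) = 150
det = (-1)·(2)·(-123) + (+1)·(2)·(150) = 546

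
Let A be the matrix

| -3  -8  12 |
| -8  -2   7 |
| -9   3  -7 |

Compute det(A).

469

Expand along column 1:
  + (-3) · |-2 7; 3 -7| = (-3)·(14 − 21) = 21
  − (-8) · |-8 12; 3 -7| = −(-8)·(56 − 36) = 160
  + (-9) · |-8 12; -2 7| = (-9)·(-56 − (-24)) = 288
Sum: (21) + (160) + (288) = 469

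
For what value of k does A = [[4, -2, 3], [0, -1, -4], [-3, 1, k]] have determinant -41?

Expanding along the column containing k, det(A) is linear in k: det(A) = (-4)·k + (-17).
Set (-4)·k + (-17) = -41  ⇒  (-4)·k = -24  ⇒  k = 6.

6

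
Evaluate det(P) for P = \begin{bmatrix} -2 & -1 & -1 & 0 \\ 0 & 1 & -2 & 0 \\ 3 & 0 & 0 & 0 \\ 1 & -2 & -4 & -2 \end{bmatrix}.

|P| = -18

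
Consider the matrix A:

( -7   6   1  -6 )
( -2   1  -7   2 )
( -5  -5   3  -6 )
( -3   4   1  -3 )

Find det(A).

The determinant is -105.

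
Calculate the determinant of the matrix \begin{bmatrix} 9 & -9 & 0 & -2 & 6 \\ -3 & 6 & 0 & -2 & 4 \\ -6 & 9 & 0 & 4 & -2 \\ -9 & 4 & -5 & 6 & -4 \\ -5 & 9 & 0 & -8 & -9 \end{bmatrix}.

-12840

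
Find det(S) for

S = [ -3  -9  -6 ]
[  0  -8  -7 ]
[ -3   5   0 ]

Expand along row 2:
  + (-8) · |-3 -6; -3 0| = (-8)·(0 − 18) = 144
  − (-7) · |-3 -9; -3 5| = −(-7)·(-15 − 27) = -294
Sum: (144) + (-294) = -150

det(S) = -150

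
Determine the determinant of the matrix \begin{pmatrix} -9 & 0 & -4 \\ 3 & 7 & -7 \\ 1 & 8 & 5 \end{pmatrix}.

Expand along row 1:
  + (-9) · |7 -7; 8 5| = (-9)·(35 − (-56)) = -819
  + (-4) · |3 7; 1 8| = (-4)·(24 − 7) = -68
Sum: (-819) + (-68) = -887

-887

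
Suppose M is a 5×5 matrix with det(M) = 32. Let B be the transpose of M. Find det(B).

32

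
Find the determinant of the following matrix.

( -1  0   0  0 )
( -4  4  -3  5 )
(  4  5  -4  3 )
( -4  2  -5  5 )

48

Expand along row 1 (it has 3 zeros):
  + (-1) · M_11   where M_11 = det([4 -3 5; 5 -4 3; 2 -5 5]) = -48
det = (+1)·(-1)·(-48) = 48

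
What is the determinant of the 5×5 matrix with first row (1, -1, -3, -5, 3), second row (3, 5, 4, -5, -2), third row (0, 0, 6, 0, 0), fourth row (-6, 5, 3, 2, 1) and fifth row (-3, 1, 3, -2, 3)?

The determinant is 390.

Expand along row 3 (it has 4 zeros):
  + (6) · M_33   where M_33 = det([1 -1 -5 3; 3 5 -5 -2; -6 5 2 1; -3 1 -2 3]) = 65
det = (+1)·(6)·(65) = 390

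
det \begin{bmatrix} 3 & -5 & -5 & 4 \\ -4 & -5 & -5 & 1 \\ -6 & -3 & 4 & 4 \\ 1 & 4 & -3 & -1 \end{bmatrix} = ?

Expand along row 1:
  + (3) · M_11   where M_11 = det([-5 -5 1; -3 4 4; 4 -3 -1]) = -112
  − (-5) · M_12   where M_12 = det([-4 -5 1; -6 4 4; 1 -3 -1]) = -8
  + (-5) · M_13   where M_13 = det([-4 -5 1; -6 -3 4; 1 4 -1]) = 41
  − (4) · M_14   where M_14 = det([-4 -5 -5; -6 -3 4; 1 4 -3]) = 203
det = (+1)·(3)·(-112) + (-1)·(-5)·(-8) + (+1)·(-5)·(41) + (-1)·(4)·(203) = -1393

-1393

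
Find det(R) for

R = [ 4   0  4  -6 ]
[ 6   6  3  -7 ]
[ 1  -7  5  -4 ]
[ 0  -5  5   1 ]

The determinant is 42.

Expand along row 1 (it has 1 zero):
  + (4) · M_11   where M_11 = det([6 3 -7; -7 5 -4; -5 5 1]) = 301
  + (4) · M_13   where M_13 = det([6 6 -7; 1 -7 -4; 0 -5 1]) = -133
  − (-6) · M_14   where M_14 = det([6 6 3; 1 -7 5; 0 -5 5]) = -105
det = (+1)·(4)·(301) + (+1)·(4)·(-133) + (-1)·(-6)·(-105) = 42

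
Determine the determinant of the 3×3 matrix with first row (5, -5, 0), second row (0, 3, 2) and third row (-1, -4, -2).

The determinant is 20.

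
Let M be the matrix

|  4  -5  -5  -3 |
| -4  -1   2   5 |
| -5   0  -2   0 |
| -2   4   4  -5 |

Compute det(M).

-843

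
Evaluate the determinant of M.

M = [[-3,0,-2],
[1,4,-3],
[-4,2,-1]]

Expand along column 2:
  + 4 · |-3 -2; -4 -1| = 4·(3 − 8) = -20
  − 2 · |-3 -2; 1 -3| = −2·(9 − (-2)) = -22
Sum: (-20) + (-22) = -42

The determinant is -42.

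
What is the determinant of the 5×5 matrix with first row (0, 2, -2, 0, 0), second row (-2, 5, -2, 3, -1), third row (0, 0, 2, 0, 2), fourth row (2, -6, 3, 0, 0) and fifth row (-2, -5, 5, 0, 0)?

72

Expand along column 4 (it has 4 zeros):
  + (3) · M_24   where M_24 = det([0 2 -2 0; 0 0 2 2; 2 -6 3 0; -2 -5 5 0]) = 24
det = (+1)·(3)·(24) = 72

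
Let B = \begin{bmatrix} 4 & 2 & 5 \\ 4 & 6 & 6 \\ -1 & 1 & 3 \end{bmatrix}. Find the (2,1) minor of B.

1

Delete row 2 and column 1; the remaining 2×2 submatrix is [2 5; 1 3].
Its determinant is 2·3 − 5·1 = 1.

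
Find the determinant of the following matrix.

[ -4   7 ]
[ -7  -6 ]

The determinant is 73.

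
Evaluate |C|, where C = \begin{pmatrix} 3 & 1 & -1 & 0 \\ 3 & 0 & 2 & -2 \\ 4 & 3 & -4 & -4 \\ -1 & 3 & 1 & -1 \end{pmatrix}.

The determinant is -181.

Expand along row 1 (it has 1 zero):
  + (3) · M_11   where M_11 = det([0 2 -2; 3 -4 -4; 3 1 -1]) = -48
  − (1) · M_12   where M_12 = det([3 2 -2; 4 -4 -4; -1 1 -1]) = 40
  + (-1) · M_13   where M_13 = det([3 0 -2; 4 3 -4; -1 3 -1]) = -3
det = (+1)·(3)·(-48) + (-1)·(1)·(40) + (+1)·(-1)·(-3) = -181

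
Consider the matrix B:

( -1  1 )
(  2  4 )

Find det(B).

det(B) = (-1)·4 − 1·2 = -4 − 2 = -6

The determinant is -6.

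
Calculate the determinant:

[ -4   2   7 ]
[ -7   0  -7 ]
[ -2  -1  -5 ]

Expand along row 2:
  − (-7) · |2 7; -1 -5| = −(-7)·(-10 − (-7)) = -21
  − (-7) · |-4 2; -2 -1| = −(-7)·(4 − (-4)) = 56
Sum: (-21) + (56) = 35

The determinant is 35.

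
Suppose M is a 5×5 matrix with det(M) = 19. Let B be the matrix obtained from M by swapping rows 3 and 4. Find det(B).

|B| = -19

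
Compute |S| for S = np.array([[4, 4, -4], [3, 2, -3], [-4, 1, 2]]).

|S| = 8

Expand along column 1:
  + 4 · |2 -3; 1 2| = 4·(4 − (-3)) = 28
  − 3 · |4 -4; 1 2| = −3·(8 − (-4)) = -36
  + (-4) · |4 -4; 2 -3| = (-4)·(-12 − (-8)) = 16
Sum: (28) + (-36) + (16) = 8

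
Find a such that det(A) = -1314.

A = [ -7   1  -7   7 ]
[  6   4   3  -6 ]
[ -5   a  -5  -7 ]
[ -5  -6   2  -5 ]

Expanding along the column containing a, det(A) is linear in a: det(A) = (210)·a + (-1314).
Set (210)·a + (-1314) = -1314  ⇒  (210)·a = 0  ⇒  a = 0.

a = 0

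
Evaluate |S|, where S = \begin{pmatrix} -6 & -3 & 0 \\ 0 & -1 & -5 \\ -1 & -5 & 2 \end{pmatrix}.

|S| = 147

Expand along column 1:
  + (-6) · |-1 -5; -5 2| = (-6)·(-2 − 25) = 162
  + (-1) · |-3 0; -1 -5| = (-1)·(15 − 0) = -15
Sum: (162) + (-15) = 147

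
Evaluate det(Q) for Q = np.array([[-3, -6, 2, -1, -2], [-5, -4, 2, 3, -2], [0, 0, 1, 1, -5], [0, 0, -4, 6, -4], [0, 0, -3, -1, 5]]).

det(Q) = 936

Q is block upper-triangular with a 2×2 block and a 3×3 block on the diagonal, so its determinant equals the product of the determinants of the diagonal blocks.
det of the 2×2 block = -18
det of the 3×3 block = -52
det = (-18)·(-52) = 936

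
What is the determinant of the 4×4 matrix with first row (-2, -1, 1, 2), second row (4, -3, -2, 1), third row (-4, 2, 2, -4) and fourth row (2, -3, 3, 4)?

Expand along row 1:
  + (-2) · M_11   where M_11 = det([-3 -2 1; 2 2 -4; -3 3 4]) = -56
  − (-1) · M_12   where M_12 = det([4 -2 1; -4 2 -4; 2 3 4]) = 48
  + (1) · M_13   where M_13 = det([4 -3 1; -4 2 -4; 2 -3 4]) = -32
  − (2) · M_14   where M_14 = det([4 -3 -2; -4 2 2; 2 -3 3]) = -16
det = (+1)·(-2)·(-56) + (-1)·(-1)·(48) + (+1)·(1)·(-32) + (-1)·(2)·(-16) = 160

The determinant is 160.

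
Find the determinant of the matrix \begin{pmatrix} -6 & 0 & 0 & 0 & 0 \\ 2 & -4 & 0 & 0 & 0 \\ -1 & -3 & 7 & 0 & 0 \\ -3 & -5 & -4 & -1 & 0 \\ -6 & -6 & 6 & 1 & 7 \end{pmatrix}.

-1176

The matrix is lower triangular, so the determinant is the product of the diagonal entries:
det = (-6) · (-4) · (7) · (-1) · (7) = -1176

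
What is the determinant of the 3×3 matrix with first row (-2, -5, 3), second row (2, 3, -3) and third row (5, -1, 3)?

42

Expand along column 1:
  + (-2) · |3 -3; -1 3| = (-2)·(9 − 3) = -12
  − 2 · |-5 3; -1 3| = −2·(-15 − (-3)) = 24
  + 5 · |-5 3; 3 -3| = 5·(15 − 9) = 30
Sum: (-12) + (24) + (30) = 42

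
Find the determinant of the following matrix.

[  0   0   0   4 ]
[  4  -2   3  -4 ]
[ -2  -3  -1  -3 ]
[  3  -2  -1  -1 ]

Expand along row 1 (it has 3 zeros):
  − (4) · M_14   where M_14 = det([4 -2 3; -2 -3 -1; 3 -2 -1]) = 53
det = (-1)·(4)·(53) = -212

-212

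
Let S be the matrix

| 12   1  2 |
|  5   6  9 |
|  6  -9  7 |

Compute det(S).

Expand along column 1:
  + 12 · |6 9; -9 7| = 12·(42 − (-81)) = 1476
  − 5 · |1 2; -9 7| = −5·(7 − (-18)) = -125
  + 6 · |1 2; 6 9| = 6·(9 − 12) = -18
Sum: (1476) + (-125) + (-18) = 1333

|S| = 1333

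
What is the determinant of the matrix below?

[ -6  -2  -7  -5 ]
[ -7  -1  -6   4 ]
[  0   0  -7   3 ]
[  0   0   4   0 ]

The matrix is block upper-triangular with a 2×2 block and a 2×2 block on the diagonal, so its determinant equals the product of the determinants of the diagonal blocks.
det of the 2×2 block = -8
det of the 2×2 block = -12
det = (-8)·(-12) = 96

96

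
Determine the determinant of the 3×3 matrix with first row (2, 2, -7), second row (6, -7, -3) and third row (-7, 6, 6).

13

Expand along row 1:
  + 2 · |-7 -3; 6 6| = 2·(-42 − (-18)) = -48
  − 2 · |6 -3; -7 6| = −2·(36 − 21) = -30
  + (-7) · |6 -7; -7 6| = (-7)·(36 − 49) = 91
Sum: (-48) + (-30) + (91) = 13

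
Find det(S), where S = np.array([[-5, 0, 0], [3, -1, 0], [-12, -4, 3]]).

S is lower triangular, so det(S) is the product of the diagonal entries:
det = (-5) · (-1) · (3) = 15

|S| = 15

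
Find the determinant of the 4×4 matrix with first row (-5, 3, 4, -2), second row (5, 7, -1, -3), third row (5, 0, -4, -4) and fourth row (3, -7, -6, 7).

Expand along row 3 (it has 1 zero):
  + (5) · M_31   where M_31 = det([3 4 -2; 7 -1 -3; -7 -6 7]) = -89
  + (-4) · M_33   where M_33 = det([-5 3 -2; 5 7 -3; 3 -7 7]) = -160
  − (-4) · M_34   where M_34 = det([-5 3 4; 5 7 -1; 3 -7 -6]) = 102
det = (+1)·(5)·(-89) + (+1)·(-4)·(-160) + (-1)·(-4)·(102) = 603

603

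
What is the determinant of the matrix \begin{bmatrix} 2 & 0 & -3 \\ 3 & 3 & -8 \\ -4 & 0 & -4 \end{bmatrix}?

Expand along column 2:
  + 3 · |2 -3; -4 -4| = 3·(-8 − 12) = -60

The determinant is -60.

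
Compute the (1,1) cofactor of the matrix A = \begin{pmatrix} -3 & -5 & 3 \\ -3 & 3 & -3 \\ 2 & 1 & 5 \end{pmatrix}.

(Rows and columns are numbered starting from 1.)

18

Delete row 1 and column 1; the remaining 2×2 submatrix is [3 -3; 1 5].
Its determinant is 3·5 − (-3)·1 = 18.
The cofactor carries sign (−1)^(1+1) = +1, so C_{1,1} = +(18) = 18.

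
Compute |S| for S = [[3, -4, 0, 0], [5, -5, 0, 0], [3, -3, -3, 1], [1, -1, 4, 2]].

-50

S is block lower-triangular with a 2×2 block and a 2×2 block on the diagonal, so its determinant equals the product of the determinants of the diagonal blocks.
det of the 2×2 block = 5
det of the 2×2 block = -10
det = (5)·(-10) = -50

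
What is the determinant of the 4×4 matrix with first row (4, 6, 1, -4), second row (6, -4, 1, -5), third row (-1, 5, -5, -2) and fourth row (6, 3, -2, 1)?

Expand along row 1:
  + (4) · M_11   where M_11 = det([-4 1 -5; 5 -5 -2; 3 -2 1]) = 0
  − (6) · M_12   where M_12 = det([6 1 -5; -1 -5 -2; 6 -2 1]) = -225
  + (1) · M_13   where M_13 = det([6 -4 -5; -1 5 -2; 6 3 1]) = 275
  − (-4) · M_14   where M_14 = det([6 -4 1; -1 5 -5; 6 3 -2]) = 125
det = (+1)·(4)·(0) + (-1)·(6)·(-225) + (+1)·(1)·(275) + (-1)·(-4)·(125) = 2125

2125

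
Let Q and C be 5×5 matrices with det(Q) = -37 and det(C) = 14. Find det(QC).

The determinant is -518.

det(QC) = det(Q)·det(C) = (-37)·(14) = -518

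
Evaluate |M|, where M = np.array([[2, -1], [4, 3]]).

|M| = 10

det(M) = 2·3 − (-1)·4 = 6 − (-4) = 10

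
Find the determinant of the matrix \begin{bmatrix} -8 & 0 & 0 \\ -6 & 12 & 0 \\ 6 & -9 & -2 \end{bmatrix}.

192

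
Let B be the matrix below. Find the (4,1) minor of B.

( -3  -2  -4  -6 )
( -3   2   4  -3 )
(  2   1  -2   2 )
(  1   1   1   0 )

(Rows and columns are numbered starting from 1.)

Delete row 4 and column 1; the remaining 3×3 submatrix is [-2 -4 -6; 2 4 -3; 1 -2 2].
Its determinant is 72.

72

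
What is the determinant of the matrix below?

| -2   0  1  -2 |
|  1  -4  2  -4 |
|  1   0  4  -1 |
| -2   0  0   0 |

56

Expand along row 4 (it has 3 zeros):
  − (-2) · M_41   where M_41 = det([0 1 -2; -4 2 -4; 0 4 -1]) = 28
det = (-1)·(-2)·(28) = 56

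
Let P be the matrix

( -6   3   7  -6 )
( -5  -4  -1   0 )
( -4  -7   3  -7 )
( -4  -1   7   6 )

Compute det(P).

4462

Expand along row 2 (it has 1 zero):
  − (-5) · M_21   where M_21 = det([3 7 -6; -7 3 -7; -1 7 6]) = 820
  + (-4) · M_22   where M_22 = det([-6 7 -6; -4 3 -7; -4 7 6]) = 58
  − (-1) · M_23   where M_23 = det([-6 3 -6; -4 -7 -7; -4 -1 6]) = 594
det = (-1)·(-5)·(820) + (+1)·(-4)·(58) + (-1)·(-1)·(594) = 4462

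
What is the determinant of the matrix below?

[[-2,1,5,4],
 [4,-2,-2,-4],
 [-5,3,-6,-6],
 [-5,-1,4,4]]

Expand along row 1:
  + (-2) · M_11   where M_11 = det([-2 -2 -4; 3 -6 -6; -1 4 4]) = -12
  − (1) · M_12   where M_12 = det([4 -2 -4; -5 -6 -6; -5 4 4]) = 100
  + (5) · M_13   where M_13 = det([4 -2 -4; -5 3 -6; -5 -1 4]) = -156
  − (4) · M_14   where M_14 = det([4 -2 -2; -5 3 -6; -5 -1 4]) = -116
det = (+1)·(-2)·(-12) + (-1)·(1)·(100) + (+1)·(5)·(-156) + (-1)·(4)·(-116) = -392

-392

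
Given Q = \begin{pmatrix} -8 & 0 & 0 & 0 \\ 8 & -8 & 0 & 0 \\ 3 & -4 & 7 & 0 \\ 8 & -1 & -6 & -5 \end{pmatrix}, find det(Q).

-2240

Q is lower triangular, so det(Q) is the product of the diagonal entries:
det = (-8) · (-8) · (7) · (-5) = -2240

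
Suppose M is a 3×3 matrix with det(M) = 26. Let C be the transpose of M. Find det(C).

The determinant is 26.

det(Mᵀ) = det(M).
det(C) = (1)·(26) = 26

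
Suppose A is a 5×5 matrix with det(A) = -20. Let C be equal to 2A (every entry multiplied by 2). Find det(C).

-640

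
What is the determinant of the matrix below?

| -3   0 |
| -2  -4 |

det = (-3)·(-4) − 0·(-2) = 12 − 0 = 12

The determinant is 12.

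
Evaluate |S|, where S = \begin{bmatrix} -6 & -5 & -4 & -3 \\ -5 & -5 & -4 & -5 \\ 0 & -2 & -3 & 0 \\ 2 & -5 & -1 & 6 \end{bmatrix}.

Expand along row 3 (it has 2 zeros):
  − (-2) · M_32   where M_32 = det([-6 -4 -3; -5 -4 -5; 2 -1 6]) = 55
  + (-3) · M_33   where M_33 = det([-6 -5 -3; -5 -5 -5; 2 -5 6]) = 125
det = (-1)·(-2)·(55) + (+1)·(-3)·(125) = -265

The determinant is -265.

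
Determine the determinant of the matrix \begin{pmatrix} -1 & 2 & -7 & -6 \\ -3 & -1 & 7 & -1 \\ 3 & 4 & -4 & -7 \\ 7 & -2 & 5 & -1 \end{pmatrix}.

-1435

Expand along row 1:
  + (-1) · M_11   where M_11 = det([-1 7 -1; 4 -4 -7; -2 5 -1]) = 75
  − (2) · M_12   where M_12 = det([-3 7 -1; 3 -4 -7; 7 5 -1]) = -482
  + (-7) · M_13   where M_13 = det([-3 -1 -1; 3 4 -7; 7 -2 -1]) = 134
  − (-6) · M_14   where M_14 = det([-3 -1 7; 3 4 -4; 7 -2 5]) = -231
det = (+1)·(-1)·(75) + (-1)·(2)·(-482) + (+1)·(-7)·(134) + (-1)·(-6)·(-231) = -1435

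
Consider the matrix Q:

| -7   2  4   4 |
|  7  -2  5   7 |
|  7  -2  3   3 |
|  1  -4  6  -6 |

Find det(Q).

-364

Expand along row 1:
  + (-7) · M_11   where M_11 = det([-2 5 7; -2 3 3; -4 6 -6]) = -48
  − (2) · M_12   where M_12 = det([7 5 7; 7 3 3; 1 6 -6]) = 246
  + (4) · M_13   where M_13 = det([7 -2 7; 7 -2 3; 1 -4 -6]) = -104
  − (4) · M_14   where M_14 = det([7 -2 5; 7 -2 3; 1 -4 6]) = -52
det = (+1)·(-7)·(-48) + (-1)·(2)·(246) + (+1)·(4)·(-104) + (-1)·(4)·(-52) = -364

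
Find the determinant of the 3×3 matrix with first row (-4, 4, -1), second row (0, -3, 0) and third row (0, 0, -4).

The determinant is -48.

The matrix is upper triangular, so the determinant is the product of the diagonal entries:
det = (-4) · (-3) · (-4) = -48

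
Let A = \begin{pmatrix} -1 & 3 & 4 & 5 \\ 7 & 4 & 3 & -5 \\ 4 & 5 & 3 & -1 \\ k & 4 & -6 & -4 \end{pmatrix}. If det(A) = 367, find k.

Expanding along the column containing k, det(A) is linear in k: det(A) = (63)·k + (-74).
Set (63)·k + (-74) = 367  ⇒  (63)·k = 441  ⇒  k = 7.

k = 7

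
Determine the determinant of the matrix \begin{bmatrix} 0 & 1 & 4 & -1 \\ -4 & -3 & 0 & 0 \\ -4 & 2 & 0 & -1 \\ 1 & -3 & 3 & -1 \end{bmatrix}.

92

Expand along row 2 (it has 2 zeros):
  − (-4) · M_21   where M_21 = det([1 4 -1; 2 0 -1; -3 3 -1]) = 17
  + (-3) · M_22   where M_22 = det([0 4 -1; -4 0 -1; 1 3 -1]) = -8
det = (-1)·(-4)·(17) + (+1)·(-3)·(-8) = 92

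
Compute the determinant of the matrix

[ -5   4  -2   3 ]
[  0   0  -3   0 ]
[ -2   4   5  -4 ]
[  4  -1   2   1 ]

The determinant is -294.

Expand along row 2 (it has 3 zeros):
  − (-3) · M_23   where M_23 = det([-5 4 3; -2 4 -4; 4 -1 1]) = -98
det = (-1)·(-3)·(-98) = -294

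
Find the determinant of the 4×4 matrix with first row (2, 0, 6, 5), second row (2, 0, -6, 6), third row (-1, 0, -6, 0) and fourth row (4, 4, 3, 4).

-216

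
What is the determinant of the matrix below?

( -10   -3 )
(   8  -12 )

det = (-10)·(-12) − (-3)·8 = 120 − (-24) = 144

144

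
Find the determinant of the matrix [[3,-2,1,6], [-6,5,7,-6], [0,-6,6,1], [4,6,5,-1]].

Expand along row 3 (it has 1 zero):
  − (-6) · M_32   where M_32 = det([3 1 6; -6 7 -6; 4 5 -1]) = -309
  + (6) · M_33   where M_33 = det([3 -2 6; -6 5 -6; 4 6 -1]) = -183
  − (1) · M_34   where M_34 = det([3 -2 1; -6 5 7; 4 6 5]) = -223
det = (-1)·(-6)·(-309) + (+1)·(6)·(-183) + (-1)·(1)·(-223) = -2729

-2729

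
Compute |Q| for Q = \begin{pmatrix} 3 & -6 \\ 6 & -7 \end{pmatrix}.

det(Q) = 3·(-7) − (-6)·6 = -21 − (-36) = 15

15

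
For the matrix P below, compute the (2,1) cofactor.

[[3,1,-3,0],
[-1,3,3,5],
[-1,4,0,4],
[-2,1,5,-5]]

92

Delete row 2 and column 1; the remaining 3×3 submatrix is [1 -3 0; 4 0 4; 1 5 -5].
Its determinant is -92.
The cofactor carries sign (−1)^(2+1) = −1, so C_{2,1} = −(-92) = 92.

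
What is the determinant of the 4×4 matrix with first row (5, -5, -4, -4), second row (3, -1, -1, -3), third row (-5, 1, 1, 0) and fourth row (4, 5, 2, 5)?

-79

Expand along row 3 (it has 1 zero):
  + (-5) · M_31   where M_31 = det([-5 -4 -4; -1 -1 -3; 5 2 5]) = 23
  − (1) · M_32   where M_32 = det([5 -4 -4; 3 -1 -3; 4 2 5]) = 73
  + (1) · M_33   where M_33 = det([5 -5 -4; 3 -1 -3; 4 5 5]) = 109
det = (+1)·(-5)·(23) + (-1)·(1)·(73) + (+1)·(1)·(109) = -79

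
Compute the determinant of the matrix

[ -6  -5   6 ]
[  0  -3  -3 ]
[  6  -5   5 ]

378

Expand along column 1:
  + (-6) · |-3 -3; -5 5| = (-6)·(-15 − 15) = 180
  + 6 · |-5 6; -3 -3| = 6·(15 − (-18)) = 198
Sum: (180) + (198) = 378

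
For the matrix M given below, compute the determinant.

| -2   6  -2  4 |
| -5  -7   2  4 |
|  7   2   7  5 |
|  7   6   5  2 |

Expand along row 1:
  + (-2) · M_11   where M_11 = det([-7 2 4; 2 7 5; 6 5 2]) = 1
  − (6) · M_12   where M_12 = det([-5 2 4; 7 7 5; 7 5 2]) = 41
  + (-2) · M_13   where M_13 = det([-5 -7 4; 7 2 5; 7 6 2]) = 95
  − (4) · M_14   where M_14 = det([-5 -7 2; 7 2 7; 7 6 5]) = 118
det = (+1)·(-2)·(1) + (-1)·(6)·(41) + (+1)·(-2)·(95) + (-1)·(4)·(118) = -910

The determinant is -910.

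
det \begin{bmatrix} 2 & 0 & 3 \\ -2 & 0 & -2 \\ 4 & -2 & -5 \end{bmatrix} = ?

4

Expand along column 2:
  − (-2) · |2 3; -2 -2| = −(-2)·(-4 − (-6)) = 4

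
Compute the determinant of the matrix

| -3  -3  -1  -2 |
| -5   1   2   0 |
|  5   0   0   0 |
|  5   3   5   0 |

Expand along row 3 (it has 3 zeros):
  + (5) · M_31   where M_31 = det([-3 -1 -2; 1 2 0; 3 5 0]) = 2
det = (+1)·(5)·(2) = 10

10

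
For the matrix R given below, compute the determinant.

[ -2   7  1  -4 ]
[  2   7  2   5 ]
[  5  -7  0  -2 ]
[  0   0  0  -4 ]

Expand along row 4 (it has 3 zeros):
  + (-4) · M_44   where M_44 = det([-2 7 1; 2 7 2; 5 -7 0]) = -7
det = (+1)·(-4)·(-7) = 28

28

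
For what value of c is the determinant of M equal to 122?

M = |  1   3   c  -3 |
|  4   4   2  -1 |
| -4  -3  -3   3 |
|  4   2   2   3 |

Expanding along the row containing c, det(M) is linear in c: det(M) = (32)·c + (-6).
Set (32)·c + (-6) = 122  ⇒  (32)·c = 128  ⇒  c = 4.

c = 4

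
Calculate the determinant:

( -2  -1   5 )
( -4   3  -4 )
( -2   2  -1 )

Expand along column 1:
  + (-2) · |3 -4; 2 -1| = (-2)·(-3 − (-8)) = -10
  − (-4) · |-1 5; 2 -1| = −(-4)·(1 − 10) = -36
  + (-2) · |-1 5; 3 -4| = (-2)·(4 − 15) = 22
Sum: (-10) + (-36) + (22) = -24

-24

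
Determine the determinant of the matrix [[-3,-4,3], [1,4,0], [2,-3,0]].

Expand along column 3:
  + 3 · |1 4; 2 -3| = 3·(-3 − 8) = -33

-33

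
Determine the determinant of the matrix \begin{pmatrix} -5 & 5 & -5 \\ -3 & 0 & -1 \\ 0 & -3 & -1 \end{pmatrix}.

The determinant is -45.

Expand along row 2:
  − (-3) · |5 -5; -3 -1| = −(-3)·(-5 − 15) = -60
  − (-1) · |-5 5; 0 -3| = −(-1)·(15 − 0) = 15
Sum: (-60) + (15) = -45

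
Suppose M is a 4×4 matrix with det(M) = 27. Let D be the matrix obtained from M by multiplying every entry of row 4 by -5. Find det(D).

-135

Scaling one row by -5 multiplies the determinant by -5.
det(D) = (-5)·(27) = -135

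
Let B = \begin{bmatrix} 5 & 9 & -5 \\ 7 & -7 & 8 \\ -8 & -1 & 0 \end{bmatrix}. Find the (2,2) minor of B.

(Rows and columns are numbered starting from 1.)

-40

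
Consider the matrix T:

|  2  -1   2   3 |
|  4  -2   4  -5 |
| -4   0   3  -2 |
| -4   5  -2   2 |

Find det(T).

Expand along row 3 (it has 1 zero):
  + (-4) · M_31   where M_31 = det([-1 2 3; -2 4 -5; 5 -2 2]) = -88
  + (3) · M_33   where M_33 = det([2 -1 3; 4 -2 -5; -4 5 2]) = 66
  − (-2) · M_34   where M_34 = det([2 -1 2; 4 -2 4; -4 5 -2]) = 0
det = (+1)·(-4)·(-88) + (+1)·(3)·(66) + (-1)·(-2)·(0) = 550

det(T) = 550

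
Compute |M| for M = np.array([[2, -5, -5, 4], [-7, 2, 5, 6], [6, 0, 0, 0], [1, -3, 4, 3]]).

1542

Expand along row 3 (it has 3 zeros):
  + (6) · M_31   where M_31 = det([-5 -5 4; 2 5 6; -3 4 3]) = 257
det = (+1)·(6)·(257) = 1542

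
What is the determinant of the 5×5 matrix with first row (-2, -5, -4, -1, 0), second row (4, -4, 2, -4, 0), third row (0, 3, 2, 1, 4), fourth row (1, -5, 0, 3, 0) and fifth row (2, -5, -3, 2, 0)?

2456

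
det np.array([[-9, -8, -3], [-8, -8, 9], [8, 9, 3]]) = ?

Expand along row 1:
  + (-9) · |-8 9; 9 3| = (-9)·(-24 − 81) = 945
  − (-8) · |-8 9; 8 3| = −(-8)·(-24 − 72) = -768
  + (-3) · |-8 -8; 8 9| = (-3)·(-72 − (-64)) = 24
Sum: (945) + (-768) + (24) = 201

The determinant is 201.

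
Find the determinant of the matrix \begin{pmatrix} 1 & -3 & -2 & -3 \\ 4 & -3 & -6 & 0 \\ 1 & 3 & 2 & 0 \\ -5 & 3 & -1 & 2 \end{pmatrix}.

The determinant is -303.

Expand along column 4 (it has 2 zeros):
  − (-3) · M_14   where M_14 = det([4 -3 -6; 1 3 2; -5 3 -1]) = -117
  + (2) · M_44   where M_44 = det([1 -3 -2; 4 -3 -6; 1 3 2]) = 24
det = (-1)·(-3)·(-117) + (+1)·(2)·(24) = -303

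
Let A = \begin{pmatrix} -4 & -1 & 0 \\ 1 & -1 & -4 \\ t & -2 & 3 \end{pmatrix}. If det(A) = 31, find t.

t = -4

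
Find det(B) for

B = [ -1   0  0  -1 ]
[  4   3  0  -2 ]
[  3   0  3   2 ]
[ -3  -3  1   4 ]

-12

Expand along row 1 (it has 2 zeros):
  + (-1) · M_11   where M_11 = det([3 0 -2; 0 3 2; -3 1 4]) = 12
  − (-1) · M_14   where M_14 = det([4 3 0; 3 0 3; -3 -3 1]) = 0
det = (+1)·(-1)·(12) + (-1)·(-1)·(0) = -12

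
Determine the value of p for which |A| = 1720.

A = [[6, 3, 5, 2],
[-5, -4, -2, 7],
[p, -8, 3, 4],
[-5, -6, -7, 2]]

1

Expanding along the column containing p, det(A) is linear in p: det(A) = (-3)·p + (1723).
Set (-3)·p + (1723) = 1720  ⇒  (-3)·p = -3  ⇒  p = 1.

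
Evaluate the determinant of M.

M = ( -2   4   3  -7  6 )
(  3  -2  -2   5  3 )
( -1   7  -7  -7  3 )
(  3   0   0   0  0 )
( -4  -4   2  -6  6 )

The determinant is -11754.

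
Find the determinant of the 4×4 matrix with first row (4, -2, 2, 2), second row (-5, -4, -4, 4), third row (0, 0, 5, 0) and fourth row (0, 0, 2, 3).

-390

The matrix is block upper-triangular with a 2×2 block and a 2×2 block on the diagonal, so its determinant equals the product of the determinants of the diagonal blocks.
det of the 2×2 block = -26
det of the 2×2 block = 15
det = (-26)·(15) = -390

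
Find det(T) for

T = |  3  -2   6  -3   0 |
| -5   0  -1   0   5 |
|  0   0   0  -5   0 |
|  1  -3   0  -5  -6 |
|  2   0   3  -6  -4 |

|T| = -2065

Expand along row 3 (it has 4 zeros):
  − (-5) · M_34   where M_34 = det([3 -2 6 0; -5 0 -1 5; 1 -3 0 -6; 2 0 3 -4]) = -413
det = (-1)·(-5)·(-413) = -2065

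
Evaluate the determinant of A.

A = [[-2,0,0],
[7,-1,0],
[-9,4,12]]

24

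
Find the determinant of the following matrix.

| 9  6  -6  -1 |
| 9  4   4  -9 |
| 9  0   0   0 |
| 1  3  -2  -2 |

Expand along row 3 (it has 3 zeros):
  + (9) · M_31   where M_31 = det([6 -6 -1; 4 4 -9; 3 -2 -2]) = -22
det = (+1)·(9)·(-22) = -198

-198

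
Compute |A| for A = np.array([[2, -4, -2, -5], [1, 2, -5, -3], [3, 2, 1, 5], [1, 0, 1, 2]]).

24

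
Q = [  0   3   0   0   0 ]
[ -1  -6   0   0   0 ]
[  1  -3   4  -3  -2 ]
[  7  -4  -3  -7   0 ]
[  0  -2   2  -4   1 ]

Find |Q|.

Q is block lower-triangular with a 2×2 block and a 3×3 block on the diagonal, so its determinant equals the product of the determinants of the diagonal blocks.
det of the 2×2 block = 3
det of the 3×3 block = -89
det = (3)·(-89) = -267

|Q| = -267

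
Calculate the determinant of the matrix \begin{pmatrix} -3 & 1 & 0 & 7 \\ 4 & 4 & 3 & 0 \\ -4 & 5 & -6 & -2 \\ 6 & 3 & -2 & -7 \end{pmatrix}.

Expand along row 1 (it has 1 zero):
  + (-3) · M_11   where M_11 = det([4 3 0; 5 -6 -2; 3 -2 -7]) = 239
  − (1) · M_12   where M_12 = det([4 3 0; -4 -6 -2; 6 -2 -7]) = 32
  − (7) · M_14   where M_14 = det([4 4 3; -4 5 -6; 6 3 -2]) = -270
det = (+1)·(-3)·(239) + (-1)·(1)·(32) + (-1)·(7)·(-270) = 1141

The determinant is 1141.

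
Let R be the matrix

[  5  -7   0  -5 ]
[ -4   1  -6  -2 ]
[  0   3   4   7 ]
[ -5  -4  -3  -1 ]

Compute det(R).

The determinant is 789.

Expand along row 1 (it has 1 zero):
  + (5) · M_11   where M_11 = det([1 -6 -2; 3 4 7; -4 -3 -1]) = 153
  − (-7) · M_12   where M_12 = det([-4 -6 -2; 0 4 7; -5 -3 -1]) = 102
  − (-5) · M_14   where M_14 = det([-4 1 -6; 0 3 4; -5 -4 -3]) = -138
det = (+1)·(5)·(153) + (-1)·(-7)·(102) + (-1)·(-5)·(-138) = 789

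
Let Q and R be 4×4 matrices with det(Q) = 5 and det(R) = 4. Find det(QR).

det(QR) = det(Q)·det(R) = (5)·(4) = 20

20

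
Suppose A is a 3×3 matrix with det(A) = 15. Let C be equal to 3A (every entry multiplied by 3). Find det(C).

For a 3×3 matrix, det(3A) = 3^3·det(A) = 27·det(A).
det(C) = (27)·(15) = 405

405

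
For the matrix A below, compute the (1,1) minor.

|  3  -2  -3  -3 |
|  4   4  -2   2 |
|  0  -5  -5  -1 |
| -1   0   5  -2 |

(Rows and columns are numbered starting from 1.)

Delete row 1 and column 1; the remaining 3×3 submatrix is [4 -2 2; -5 -5 -1; 0 5 -2].
Its determinant is 30.

The minor is 30.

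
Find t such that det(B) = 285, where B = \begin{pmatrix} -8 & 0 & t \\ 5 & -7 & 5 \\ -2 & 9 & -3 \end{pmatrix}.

Expanding along the row containing t, det(B) is linear in t: det(B) = (31)·t + (192).
Set (31)·t + (192) = 285  ⇒  (31)·t = 93  ⇒  t = 3.

t = 3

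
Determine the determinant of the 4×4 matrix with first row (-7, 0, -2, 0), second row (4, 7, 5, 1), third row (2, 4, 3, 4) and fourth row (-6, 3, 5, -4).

Expand along row 1 (it has 2 zeros):
  + (-7) · M_11   where M_11 = det([7 5 1; 4 3 4; 3 5 -4]) = -73
  + (-2) · M_13   where M_13 = det([4 7 1; 2 4 4; -6 3 -4]) = -194
det = (+1)·(-7)·(-73) + (+1)·(-2)·(-194) = 899

899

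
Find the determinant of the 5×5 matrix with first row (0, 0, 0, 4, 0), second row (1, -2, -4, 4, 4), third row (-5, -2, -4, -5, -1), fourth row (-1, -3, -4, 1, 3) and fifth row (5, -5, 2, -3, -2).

Expand along row 1 (it has 4 zeros):
  − (4) · M_14   where M_14 = det([1 -2 -4 4; -5 -2 -4 -1; -1 -3 -4 3; 5 -5 2 -2]) = 206
det = (-1)·(4)·(206) = -824

-824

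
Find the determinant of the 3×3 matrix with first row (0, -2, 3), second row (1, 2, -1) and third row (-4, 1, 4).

Expand along row 1:
  − (-2) · |1 -1; -4 4| = −(-2)·(4 − 4) = 0
  + 3 · |1 2; -4 1| = 3·(1 − (-8)) = 27
Sum: (0) + (27) = 27

27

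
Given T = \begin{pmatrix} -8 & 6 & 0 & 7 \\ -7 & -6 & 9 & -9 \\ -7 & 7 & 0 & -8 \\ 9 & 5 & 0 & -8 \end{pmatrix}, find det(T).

11934

Expand along column 3 (it has 3 zeros):
  − (9) · M_23   where M_23 = det([-8 6 7; -7 7 -8; 9 5 -8]) = -1326
det = (-1)·(9)·(-1326) = 11934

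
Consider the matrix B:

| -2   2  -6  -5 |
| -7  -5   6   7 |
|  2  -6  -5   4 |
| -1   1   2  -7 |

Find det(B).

|B| = 3260

Expand along row 1:
  + (-2) · M_11   where M_11 = det([-5 6 7; -6 -5 4; 1 2 -7]) = -412
  − (2) · M_12   where M_12 = det([-7 6 7; 2 -5 4; -1 2 -7]) = -136
  + (-6) · M_13   where M_13 = det([-7 -5 7; 2 -6 4; -1 1 -7]) = -344
  − (-5) · M_14   where M_14 = det([-7 -5 6; 2 -6 -5; -1 1 2]) = 20
det = (+1)·(-2)·(-412) + (-1)·(2)·(-136) + (+1)·(-6)·(-344) + (-1)·(-5)·(20) = 3260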